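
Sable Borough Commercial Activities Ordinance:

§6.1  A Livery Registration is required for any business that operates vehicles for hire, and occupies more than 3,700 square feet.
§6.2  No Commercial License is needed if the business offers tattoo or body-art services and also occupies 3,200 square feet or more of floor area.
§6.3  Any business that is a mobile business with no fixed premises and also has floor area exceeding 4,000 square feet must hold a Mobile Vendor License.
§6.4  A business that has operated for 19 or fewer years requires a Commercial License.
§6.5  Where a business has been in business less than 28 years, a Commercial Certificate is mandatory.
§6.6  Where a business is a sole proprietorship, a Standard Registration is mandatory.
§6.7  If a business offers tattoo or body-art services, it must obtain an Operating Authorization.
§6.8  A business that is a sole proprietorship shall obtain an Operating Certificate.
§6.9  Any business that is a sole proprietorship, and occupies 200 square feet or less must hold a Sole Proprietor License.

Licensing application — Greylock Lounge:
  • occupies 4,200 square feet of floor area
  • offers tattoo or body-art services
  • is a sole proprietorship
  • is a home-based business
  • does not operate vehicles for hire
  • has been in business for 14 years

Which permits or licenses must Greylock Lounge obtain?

§6.1 does not operate vehicles for hire; floor area 4,200 square feet > 3,700 square feet → Livery Registration not required.
§6.2 offers tattoo or body-art services; floor area 4,200 square feet ≥ 3,200 square feet → exempt from Commercial License.
§6.3 is a home-based business (not: is a mobile business with no fixed premises); floor area 4,200 square feet > 4,000 square feet → Mobile Vendor License not required.
§6.4 years in business 14 ≤ 19 → Commercial License required.
§6.5 years in business 14 < 28 → Commercial Certificate required.
§6.6 is a sole proprietorship → Standard Registration required.
§6.7 offers tattoo or body-art services → Operating Authorization required.
§6.8 is a sole proprietorship → Operating Certificate required.
§6.9 is a sole proprietorship; floor area 4,200 square feet > 200 square feet → Sole Proprietor License not required.

Commercial Certificate, Operating Authorization, Operating Certificate, Standard Registration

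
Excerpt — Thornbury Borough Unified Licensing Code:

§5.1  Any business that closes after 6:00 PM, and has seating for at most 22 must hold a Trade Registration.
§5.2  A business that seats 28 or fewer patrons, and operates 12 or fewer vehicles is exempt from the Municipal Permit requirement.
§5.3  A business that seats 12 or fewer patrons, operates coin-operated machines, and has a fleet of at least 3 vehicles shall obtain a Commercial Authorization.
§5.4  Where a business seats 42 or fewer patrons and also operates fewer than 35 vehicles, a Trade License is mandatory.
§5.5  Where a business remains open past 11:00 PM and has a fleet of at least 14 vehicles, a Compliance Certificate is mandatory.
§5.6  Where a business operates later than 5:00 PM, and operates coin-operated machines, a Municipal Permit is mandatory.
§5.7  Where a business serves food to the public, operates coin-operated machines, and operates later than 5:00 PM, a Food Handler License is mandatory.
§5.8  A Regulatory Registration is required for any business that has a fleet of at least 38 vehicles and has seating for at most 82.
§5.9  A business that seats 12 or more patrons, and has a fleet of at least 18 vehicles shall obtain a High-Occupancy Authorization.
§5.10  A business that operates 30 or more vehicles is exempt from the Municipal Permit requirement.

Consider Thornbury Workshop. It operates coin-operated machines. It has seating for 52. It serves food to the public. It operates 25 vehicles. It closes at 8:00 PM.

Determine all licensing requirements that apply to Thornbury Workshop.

§5.1 closes 8:00 PM, after 6:00 PM; seating 52 > 22 → Trade Registration not required.
§5.2 seating 52 > 28; vehicles 25 > 12 → Municipal Permit exemption does not apply.
§5.3 seating 52 > 12; operates coin-operated machines; vehicles 25 ≥ 3 → Commercial Authorization not required.
§5.4 seating 52 > 42; vehicles 25 < 35 → Trade License not required.
§5.5 closes 8:00 PM, at/before 11:00 PM; vehicles 25 ≥ 14 → Compliance Certificate not required.
§5.6 closes 8:00 PM, after 5:00 PM; operates coin-operated machines → Municipal Permit required.
§5.7 serves food to the public; operates coin-operated machines; closes 8:00 PM, after 5:00 PM → Food Handler License required.
§5.8 vehicles 25 < 38; seating 52 ≤ 82 → Regulatory Registration not required.
§5.9 seating 52 ≥ 12; vehicles 25 ≥ 18 → High-Occupancy Authorization required.
§5.10 vehicles 25 < 30 → Municipal Permit exemption does not apply.

Food Handler License, High-Occupancy Authorization, Municipal Permit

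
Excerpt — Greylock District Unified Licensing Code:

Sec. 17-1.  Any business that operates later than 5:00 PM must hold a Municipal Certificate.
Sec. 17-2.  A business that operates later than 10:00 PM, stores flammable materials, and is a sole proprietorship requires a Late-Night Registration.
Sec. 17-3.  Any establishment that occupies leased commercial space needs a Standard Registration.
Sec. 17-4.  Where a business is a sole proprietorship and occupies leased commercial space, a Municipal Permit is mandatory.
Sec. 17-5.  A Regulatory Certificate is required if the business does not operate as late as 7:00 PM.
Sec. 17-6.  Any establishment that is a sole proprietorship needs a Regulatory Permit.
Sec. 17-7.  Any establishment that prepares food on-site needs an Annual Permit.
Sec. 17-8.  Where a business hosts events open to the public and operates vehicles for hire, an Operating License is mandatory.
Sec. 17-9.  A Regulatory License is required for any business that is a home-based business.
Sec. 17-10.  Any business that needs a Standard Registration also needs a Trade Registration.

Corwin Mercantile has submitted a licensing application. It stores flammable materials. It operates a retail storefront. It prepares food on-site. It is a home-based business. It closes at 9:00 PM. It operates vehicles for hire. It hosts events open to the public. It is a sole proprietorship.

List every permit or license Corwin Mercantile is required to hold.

Sec. 17-1. closes 9:00 PM, after 5:00 PM → Municipal Certificate required.
Sec. 17-2. closes 9:00 PM, at/before 10:00 PM; stores flammable materials; is a sole proprietorship → Late-Night Registration not required.
Sec. 17-3. is a home-based business (not: occupies leased commercial space) → Standard Registration not required.
Sec. 17-4. is a sole proprietorship; is a home-based business (not: occupies leased commercial space) → Municipal Permit not required.
Sec. 17-5. closes 9:00 PM, after 7:00 PM → Regulatory Certificate not required.
Sec. 17-6. is a sole proprietorship → Regulatory Permit required.
Sec. 17-7. prepares food on-site → Annual Permit required.
Sec. 17-8. hosts events open to the public; operates vehicles for hire → Operating License required.
Sec. 17-9. is a home-based business → Regulatory License required.
Sec. 17-10. Standard Registration is not required → no effect.

Annual Permit, Municipal Certificate, Operating License, Regulatory License, Regulatory Permit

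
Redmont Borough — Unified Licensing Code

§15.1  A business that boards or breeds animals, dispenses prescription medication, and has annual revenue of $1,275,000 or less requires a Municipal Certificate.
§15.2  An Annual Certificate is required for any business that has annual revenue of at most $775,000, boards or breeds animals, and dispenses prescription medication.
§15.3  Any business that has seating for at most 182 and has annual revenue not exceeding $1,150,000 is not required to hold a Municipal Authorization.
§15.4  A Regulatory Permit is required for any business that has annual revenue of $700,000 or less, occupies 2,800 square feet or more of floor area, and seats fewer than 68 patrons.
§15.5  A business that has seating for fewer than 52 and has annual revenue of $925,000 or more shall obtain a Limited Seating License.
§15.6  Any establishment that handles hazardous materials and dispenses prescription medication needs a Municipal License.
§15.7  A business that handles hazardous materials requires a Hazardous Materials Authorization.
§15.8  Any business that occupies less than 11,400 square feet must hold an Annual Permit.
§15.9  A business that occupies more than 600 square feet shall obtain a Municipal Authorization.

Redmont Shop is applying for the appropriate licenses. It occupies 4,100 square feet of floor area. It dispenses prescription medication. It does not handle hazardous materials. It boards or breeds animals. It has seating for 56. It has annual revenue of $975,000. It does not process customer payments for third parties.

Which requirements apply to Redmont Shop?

Annual Permit, Municipal Certificate

§15.1 boards or breeds animals; dispenses prescription medication; revenue $975,000 ≤ $1,275,000 → Municipal Certificate required.
§15.2 revenue $975,000 > $775,000; boards or breeds animals; dispenses prescription medication → Annual Certificate not required.
§15.3 seating 56 ≤ 182; revenue $975,000 ≤ $1,150,000 → exempt from Municipal Authorization.
§15.4 revenue $975,000 > $700,000; floor area 4,100 square feet ≥ 2,800 square feet; seating 56 < 68 → Regulatory Permit not required.
§15.5 seating 56 ≥ 52; revenue $975,000 ≥ $925,000 → Limited Seating License not required.
§15.6 does not handle hazardous materials; dispenses prescription medication → Municipal License not required.
§15.7 does not handle hazardous materials → Hazardous Materials Authorization not required.
§15.8 floor area 4,100 square feet < 11,400 square feet → Annual Permit required.
§15.9 floor area 4,100 square feet > 600 square feet → Municipal Authorization required.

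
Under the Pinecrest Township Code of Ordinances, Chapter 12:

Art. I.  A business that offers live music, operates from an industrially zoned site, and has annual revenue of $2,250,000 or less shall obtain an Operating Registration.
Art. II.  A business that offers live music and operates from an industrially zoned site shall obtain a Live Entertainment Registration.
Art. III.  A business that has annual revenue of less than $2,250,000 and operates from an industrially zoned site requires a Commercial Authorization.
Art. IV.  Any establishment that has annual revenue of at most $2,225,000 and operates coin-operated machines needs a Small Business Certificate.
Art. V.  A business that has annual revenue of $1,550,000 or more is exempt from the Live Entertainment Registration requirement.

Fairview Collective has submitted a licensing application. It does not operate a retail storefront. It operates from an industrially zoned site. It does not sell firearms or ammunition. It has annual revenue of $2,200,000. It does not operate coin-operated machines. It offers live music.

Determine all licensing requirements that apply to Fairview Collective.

Commercial Authorization, Operating Registration

Art. I. offers live music; operates from an industrially zoned site; revenue $2,200,000 ≤ $2,250,000 → Operating Registration required.
Art. II. offers live music; operates from an industrially zoned site → Live Entertainment Registration required.
Art. III. revenue $2,200,000 < $2,250,000; operates from an industrially zoned site → Commercial Authorization required.
Art. IV. revenue $2,200,000 ≤ $2,225,000; does not operate coin-operated machines → Small Business Certificate not required.
Art. V. revenue $2,200,000 ≥ $1,550,000 → exempt from Live Entertainment Registration.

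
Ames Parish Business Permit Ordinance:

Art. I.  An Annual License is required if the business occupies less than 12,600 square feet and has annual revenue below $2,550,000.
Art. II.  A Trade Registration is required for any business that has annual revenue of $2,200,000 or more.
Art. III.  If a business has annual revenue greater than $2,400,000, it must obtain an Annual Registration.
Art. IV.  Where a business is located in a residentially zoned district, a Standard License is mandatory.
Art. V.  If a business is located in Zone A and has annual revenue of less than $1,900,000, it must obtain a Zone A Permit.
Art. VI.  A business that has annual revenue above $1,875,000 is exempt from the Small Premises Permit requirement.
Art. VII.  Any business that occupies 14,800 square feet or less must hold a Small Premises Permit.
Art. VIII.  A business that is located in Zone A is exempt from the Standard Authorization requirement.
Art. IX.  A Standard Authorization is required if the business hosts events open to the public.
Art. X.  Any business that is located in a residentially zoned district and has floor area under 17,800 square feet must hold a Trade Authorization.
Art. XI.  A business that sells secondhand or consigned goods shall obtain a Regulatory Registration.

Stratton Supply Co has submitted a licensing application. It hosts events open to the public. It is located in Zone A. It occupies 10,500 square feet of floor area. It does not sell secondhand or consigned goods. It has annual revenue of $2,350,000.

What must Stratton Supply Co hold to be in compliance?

Annual License, Trade Registration

Art. I. floor area 10,500 square feet < 12,600 square feet; revenue $2,350,000 < $2,550,000 → Annual License required.
Art. II. revenue $2,350,000 ≥ $2,200,000 → Trade Registration required.
Art. III. revenue $2,350,000 ≤ $2,400,000 → Annual Registration not required.
Art. IV. is located in Zone A (not: is located in a residentially zoned district) → Standard License not required.
Art. V. is located in Zone A; revenue $2,350,000 ≥ $1,900,000 → Zone A Permit not required.
Art. VI. revenue $2,350,000 > $1,875,000 → exempt from Small Premises Permit.
Art. VII. floor area 10,500 square feet ≤ 14,800 square feet → Small Premises Permit required.
Art. VIII. is located in Zone A → exempt from Standard Authorization.
Art. IX. hosts events open to the public → Standard Authorization required.
Art. X. is located in Zone A (not: is located in a residentially zoned district); floor area 10,500 square feet < 17,800 square feet → Trade Authorization not required.
Art. XI. does not sell secondhand or consigned goods → Regulatory Registration not required.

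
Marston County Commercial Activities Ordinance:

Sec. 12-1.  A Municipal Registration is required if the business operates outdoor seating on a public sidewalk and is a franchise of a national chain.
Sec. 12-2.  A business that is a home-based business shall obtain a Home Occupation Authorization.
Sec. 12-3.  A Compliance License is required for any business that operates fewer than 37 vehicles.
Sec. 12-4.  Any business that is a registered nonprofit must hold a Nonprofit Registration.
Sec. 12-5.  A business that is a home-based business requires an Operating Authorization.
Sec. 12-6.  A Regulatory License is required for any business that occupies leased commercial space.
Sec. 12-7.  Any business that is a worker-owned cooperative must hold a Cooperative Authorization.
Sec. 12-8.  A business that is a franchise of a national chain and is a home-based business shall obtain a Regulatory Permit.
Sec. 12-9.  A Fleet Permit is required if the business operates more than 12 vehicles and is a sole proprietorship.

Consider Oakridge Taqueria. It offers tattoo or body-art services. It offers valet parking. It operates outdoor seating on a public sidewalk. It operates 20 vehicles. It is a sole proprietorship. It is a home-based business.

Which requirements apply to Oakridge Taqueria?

Sec. 12-1. operates outdoor seating on a public sidewalk; is a sole proprietorship (not: is a franchise of a national chain) → Municipal Registration not required.
Sec. 12-2. is a home-based business → Home Occupation Authorization required.
Sec. 12-3. vehicles 20 < 37 → Compliance License required.
Sec. 12-4. is a sole proprietorship (not: is a registered nonprofit) → Nonprofit Registration not required.
Sec. 12-5. is a home-based business → Operating Authorization required.
Sec. 12-6. is a home-based business (not: occupies leased commercial space) → Regulatory License not required.
Sec. 12-7. is a sole proprietorship (not: is a worker-owned cooperative) → Cooperative Authorization not required.
Sec. 12-8. is a sole proprietorship (not: is a franchise of a national chain); is a home-based business → Regulatory Permit not required.
Sec. 12-9. vehicles 20 > 12; is a sole proprietorship → Fleet Permit required.

Compliance License, Fleet Permit, Home Occupation Authorization, Operating Authorization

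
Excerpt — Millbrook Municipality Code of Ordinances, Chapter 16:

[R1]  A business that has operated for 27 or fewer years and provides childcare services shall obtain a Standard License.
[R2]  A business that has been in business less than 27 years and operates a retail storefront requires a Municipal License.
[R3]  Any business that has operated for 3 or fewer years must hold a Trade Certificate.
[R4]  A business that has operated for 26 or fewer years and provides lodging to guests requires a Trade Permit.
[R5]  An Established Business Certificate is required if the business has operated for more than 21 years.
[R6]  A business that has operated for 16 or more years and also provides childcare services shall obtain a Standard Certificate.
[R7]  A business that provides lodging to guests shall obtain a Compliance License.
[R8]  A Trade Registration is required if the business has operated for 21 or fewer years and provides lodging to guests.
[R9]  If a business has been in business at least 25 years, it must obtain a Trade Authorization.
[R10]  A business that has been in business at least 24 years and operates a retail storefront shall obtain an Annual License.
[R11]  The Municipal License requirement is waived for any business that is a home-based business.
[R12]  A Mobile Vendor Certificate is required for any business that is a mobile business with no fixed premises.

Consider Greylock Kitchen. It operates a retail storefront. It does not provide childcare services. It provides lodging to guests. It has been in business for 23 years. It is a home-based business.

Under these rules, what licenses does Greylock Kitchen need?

Compliance License, Established Business Certificate, Trade Permit

[R1] years in business 23 ≤ 27; does not provide childcare services → Standard License not required.
[R2] years in business 23 < 27; operates a retail storefront → Municipal License required.
[R3] years in business 23 > 3 → Trade Certificate not required.
[R4] years in business 23 ≤ 26; provides lodging to guests → Trade Permit required.
[R5] years in business 23 > 21 → Established Business Certificate required.
[R6] years in business 23 ≥ 16; does not provide childcare services → Standard Certificate not required.
[R7] provides lodging to guests → Compliance License required.
[R8] years in business 23 > 21; provides lodging to guests → Trade Registration not required.
[R9] years in business 23 < 25 → Trade Authorization not required.
[R10] years in business 23 < 24; operates a retail storefront → Annual License not required.
[R11] is a home-based business → exempt from Municipal License.
[R12] is a home-based business (not: is a mobile business with no fixed premises) → Mobile Vendor Certificate not required.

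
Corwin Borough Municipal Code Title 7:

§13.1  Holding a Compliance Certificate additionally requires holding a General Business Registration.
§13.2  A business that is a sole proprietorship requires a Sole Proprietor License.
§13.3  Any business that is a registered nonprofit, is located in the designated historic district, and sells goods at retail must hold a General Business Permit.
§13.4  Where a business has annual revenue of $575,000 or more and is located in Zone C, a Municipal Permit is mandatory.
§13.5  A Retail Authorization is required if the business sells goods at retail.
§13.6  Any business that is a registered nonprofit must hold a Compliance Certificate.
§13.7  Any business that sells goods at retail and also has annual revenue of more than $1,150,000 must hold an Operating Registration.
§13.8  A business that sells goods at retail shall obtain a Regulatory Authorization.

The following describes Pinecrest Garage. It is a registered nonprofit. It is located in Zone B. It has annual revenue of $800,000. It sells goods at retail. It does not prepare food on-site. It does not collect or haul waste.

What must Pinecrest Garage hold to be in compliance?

Compliance Certificate, General Business Registration, Regulatory Authorization, Retail Authorization

§13.1 Compliance Certificate is required → General Business Registration also required.
§13.2 is a registered nonprofit (not: is a sole proprietorship) → Sole Proprietor License not required.
§13.3 is a registered nonprofit; is located in Zone B (not: is located in the designated historic district); sells goods at retail → General Business Permit not required.
§13.4 revenue $800,000 ≥ $575,000; is located in Zone B (not: is located in Zone C) → Municipal Permit not required.
§13.5 sells goods at retail → Retail Authorization required.
§13.6 is a registered nonprofit → Compliance Certificate required.
§13.7 sells goods at retail; revenue $800,000 ≤ $1,150,000 → Operating Registration not required.
§13.8 sells goods at retail → Regulatory Authorization required.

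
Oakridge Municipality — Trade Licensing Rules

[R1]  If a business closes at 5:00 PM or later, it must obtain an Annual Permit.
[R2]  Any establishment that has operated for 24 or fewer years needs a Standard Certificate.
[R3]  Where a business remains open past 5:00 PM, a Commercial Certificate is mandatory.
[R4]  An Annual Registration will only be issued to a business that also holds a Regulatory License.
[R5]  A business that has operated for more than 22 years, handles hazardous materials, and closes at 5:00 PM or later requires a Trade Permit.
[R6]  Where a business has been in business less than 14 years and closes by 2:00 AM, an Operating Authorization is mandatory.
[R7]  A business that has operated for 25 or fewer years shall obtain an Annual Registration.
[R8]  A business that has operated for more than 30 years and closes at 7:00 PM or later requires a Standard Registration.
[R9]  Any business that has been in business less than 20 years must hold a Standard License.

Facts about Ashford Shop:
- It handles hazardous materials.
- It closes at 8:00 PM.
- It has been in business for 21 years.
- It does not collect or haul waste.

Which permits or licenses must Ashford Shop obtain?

[R1] closes 8:00 PM, after 5:00 PM → Annual Permit required.
[R2] years in business 21 ≤ 24 → Standard Certificate required.
[R3] closes 8:00 PM, after 5:00 PM → Commercial Certificate required.
[R4] Annual Registration is required → Regulatory License also required.
[R5] years in business 21 ≤ 22; handles hazardous materials; closes 8:00 PM, after 5:00 PM → Trade Permit not required.
[R6] years in business 21 ≥ 14; closes 8:00 PM, at/before 2:00 AM → Operating Authorization not required.
[R7] years in business 21 ≤ 25 → Annual Registration required.
[R8] years in business 21 ≤ 30; closes 8:00 PM, after 7:00 PM → Standard Registration not required.
[R9] years in business 21 ≥ 20 → Standard License not required.

Annual Permit, Annual Registration, Commercial Certificate, Regulatory License, Standard Certificate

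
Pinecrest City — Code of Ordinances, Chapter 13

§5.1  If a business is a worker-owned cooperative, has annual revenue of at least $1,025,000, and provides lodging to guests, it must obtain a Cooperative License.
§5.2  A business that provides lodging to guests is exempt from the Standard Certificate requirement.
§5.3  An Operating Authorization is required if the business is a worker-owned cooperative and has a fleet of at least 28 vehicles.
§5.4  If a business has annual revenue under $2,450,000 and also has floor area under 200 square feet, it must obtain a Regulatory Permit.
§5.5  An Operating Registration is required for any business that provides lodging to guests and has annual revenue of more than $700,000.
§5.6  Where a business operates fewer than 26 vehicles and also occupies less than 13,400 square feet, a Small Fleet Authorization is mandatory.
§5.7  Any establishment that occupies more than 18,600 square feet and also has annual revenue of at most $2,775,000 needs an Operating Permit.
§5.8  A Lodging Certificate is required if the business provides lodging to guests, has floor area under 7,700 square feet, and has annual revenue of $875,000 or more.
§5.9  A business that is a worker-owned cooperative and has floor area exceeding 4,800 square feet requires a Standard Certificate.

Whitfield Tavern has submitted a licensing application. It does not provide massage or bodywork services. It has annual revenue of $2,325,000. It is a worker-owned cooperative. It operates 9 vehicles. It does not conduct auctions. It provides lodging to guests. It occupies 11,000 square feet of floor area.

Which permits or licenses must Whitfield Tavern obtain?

§5.1 is a worker-owned cooperative; revenue $2,325,000 ≥ $1,025,000; provides lodging to guests → Cooperative License required.
§5.2 provides lodging to guests → exempt from Standard Certificate.
§5.3 is a worker-owned cooperative; vehicles 9 < 28 → Operating Authorization not required.
§5.4 revenue $2,325,000 < $2,450,000; floor area 11,000 square feet ≥ 200 square feet → Regulatory Permit not required.
§5.5 provides lodging to guests; revenue $2,325,000 > $700,000 → Operating Registration required.
§5.6 vehicles 9 < 26; floor area 11,000 square feet < 13,400 square feet → Small Fleet Authorization required.
§5.7 floor area 11,000 square feet ≤ 18,600 square feet; revenue $2,325,000 ≤ $2,775,000 → Operating Permit not required.
§5.8 provides lodging to guests; floor area 11,000 square feet ≥ 7,700 square feet; revenue $2,325,000 ≥ $875,000 → Lodging Certificate not required.
§5.9 is a worker-owned cooperative; floor area 11,000 square feet > 4,800 square feet → Standard Certificate required.

Cooperative License, Operating Registration, Small Fleet Authorization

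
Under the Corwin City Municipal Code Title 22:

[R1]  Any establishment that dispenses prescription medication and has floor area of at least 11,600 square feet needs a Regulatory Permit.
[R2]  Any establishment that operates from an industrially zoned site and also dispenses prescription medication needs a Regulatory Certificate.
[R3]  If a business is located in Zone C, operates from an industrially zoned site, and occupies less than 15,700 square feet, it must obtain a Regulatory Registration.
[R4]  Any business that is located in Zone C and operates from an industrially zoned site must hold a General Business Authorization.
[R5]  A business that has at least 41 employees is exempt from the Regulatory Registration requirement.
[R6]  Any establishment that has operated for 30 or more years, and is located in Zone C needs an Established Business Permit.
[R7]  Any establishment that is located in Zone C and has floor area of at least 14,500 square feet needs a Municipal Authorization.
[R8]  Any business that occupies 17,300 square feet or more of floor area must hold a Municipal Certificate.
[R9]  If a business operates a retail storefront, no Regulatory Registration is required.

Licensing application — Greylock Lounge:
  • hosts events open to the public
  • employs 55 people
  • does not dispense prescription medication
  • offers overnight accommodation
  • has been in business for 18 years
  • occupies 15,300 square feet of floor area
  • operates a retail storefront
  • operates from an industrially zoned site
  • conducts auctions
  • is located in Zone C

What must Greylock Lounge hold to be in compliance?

General Business Authorization, Municipal Authorization

[R1] does not dispense prescription medication; floor area 15,300 square feet ≥ 11,600 square feet → Regulatory Permit not required.
[R2] operates from an industrially zoned site; does not dispense prescription medication → Regulatory Certificate not required.
[R3] is located in Zone C; operates from an industrially zoned site; floor area 15,300 square feet < 15,700 square feet → Regulatory Registration required.
[R4] is located in Zone C; operates from an industrially zoned site → General Business Authorization required.
[R5] employees 55 ≥ 41 → exempt from Regulatory Registration.
[R6] years in business 18 < 30; is located in Zone C → Established Business Permit not required.
[R7] is located in Zone C; floor area 15,300 square feet ≥ 14,500 square feet → Municipal Authorization required.
[R8] floor area 15,300 square feet < 17,300 square feet → Municipal Certificate not required.
[R9] operates a retail storefront → exempt from Regulatory Registration.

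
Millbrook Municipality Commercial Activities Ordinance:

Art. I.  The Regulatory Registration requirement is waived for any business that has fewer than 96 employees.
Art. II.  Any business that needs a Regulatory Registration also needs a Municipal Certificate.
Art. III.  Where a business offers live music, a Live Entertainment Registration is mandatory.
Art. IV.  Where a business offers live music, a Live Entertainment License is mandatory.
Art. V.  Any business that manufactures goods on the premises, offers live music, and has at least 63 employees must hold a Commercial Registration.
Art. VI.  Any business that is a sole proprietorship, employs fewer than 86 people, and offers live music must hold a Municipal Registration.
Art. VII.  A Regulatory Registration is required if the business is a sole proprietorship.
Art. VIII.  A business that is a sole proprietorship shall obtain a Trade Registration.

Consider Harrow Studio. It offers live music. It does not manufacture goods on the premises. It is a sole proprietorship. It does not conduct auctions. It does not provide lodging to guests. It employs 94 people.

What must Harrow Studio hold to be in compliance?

Live Entertainment License, Live Entertainment Registration, Trade Registration

Art. I. employees 94 < 96 → exempt from Regulatory Registration.
Art. II. Regulatory Registration is not required → no effect.
Art. III. offers live music → Live Entertainment Registration required.
Art. IV. offers live music → Live Entertainment License required.
Art. V. does not manufacture goods on the premises; offers live music; employees 94 ≥ 63 → Commercial Registration not required.
Art. VI. is a sole proprietorship; employees 94 ≥ 86; offers live music → Municipal Registration not required.
Art. VII. is a sole proprietorship → Regulatory Registration required.
Art. VIII. is a sole proprietorship → Trade Registration required.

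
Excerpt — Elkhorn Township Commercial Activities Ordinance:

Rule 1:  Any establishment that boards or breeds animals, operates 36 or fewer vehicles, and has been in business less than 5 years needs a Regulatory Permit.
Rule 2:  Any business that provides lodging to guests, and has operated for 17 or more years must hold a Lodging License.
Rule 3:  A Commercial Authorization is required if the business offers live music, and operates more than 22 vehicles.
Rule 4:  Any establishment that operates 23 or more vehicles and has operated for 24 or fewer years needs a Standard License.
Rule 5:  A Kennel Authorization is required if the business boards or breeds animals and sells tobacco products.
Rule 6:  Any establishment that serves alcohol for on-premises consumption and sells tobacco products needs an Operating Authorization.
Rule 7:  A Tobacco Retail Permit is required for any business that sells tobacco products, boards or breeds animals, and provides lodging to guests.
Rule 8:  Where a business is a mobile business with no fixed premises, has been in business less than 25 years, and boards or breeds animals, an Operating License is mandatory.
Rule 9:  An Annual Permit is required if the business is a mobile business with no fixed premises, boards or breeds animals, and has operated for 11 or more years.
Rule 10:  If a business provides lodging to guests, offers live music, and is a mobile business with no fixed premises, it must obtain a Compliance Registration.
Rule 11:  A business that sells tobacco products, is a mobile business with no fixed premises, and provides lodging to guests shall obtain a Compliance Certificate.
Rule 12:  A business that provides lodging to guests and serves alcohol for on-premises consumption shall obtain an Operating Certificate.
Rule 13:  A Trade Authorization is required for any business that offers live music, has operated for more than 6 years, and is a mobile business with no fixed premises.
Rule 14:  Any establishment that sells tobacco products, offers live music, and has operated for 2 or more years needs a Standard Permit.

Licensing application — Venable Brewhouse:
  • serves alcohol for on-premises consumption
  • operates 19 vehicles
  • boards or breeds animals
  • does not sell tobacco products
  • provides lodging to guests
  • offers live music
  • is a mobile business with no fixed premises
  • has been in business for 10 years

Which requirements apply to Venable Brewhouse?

Compliance Registration, Operating Certificate, Operating License, Trade Authorization

Rule 1: boards or breeds animals; vehicles 19 ≤ 36; years in business 10 ≥ 5 → Regulatory Permit not required.
Rule 2: provides lodging to guests; years in business 10 < 17 → Lodging License not required.
Rule 3: offers live music; vehicles 19 ≤ 22 → Commercial Authorization not required.
Rule 4: vehicles 19 < 23; years in business 10 ≤ 24 → Standard License not required.
Rule 5: boards or breeds animals; does not sell tobacco products → Kennel Authorization not required.
Rule 6: serves alcohol for on-premises consumption; does not sell tobacco products → Operating Authorization not required.
Rule 7: does not sell tobacco products; boards or breeds animals; provides lodging to guests → Tobacco Retail Permit not required.
Rule 8: is a mobile business with no fixed premises; years in business 10 < 25; boards or breeds animals → Operating License required.
Rule 9: is a mobile business with no fixed premises; boards or breeds animals; years in business 10 < 11 → Annual Permit not required.
Rule 10: provides lodging to guests; offers live music; is a mobile business with no fixed premises → Compliance Registration required.
Rule 11: does not sell tobacco products; is a mobile business with no fixed premises; provides lodging to guests → Compliance Certificate not required.
Rule 12: provides lodging to guests; serves alcohol for on-premises consumption → Operating Certificate required.
Rule 13: offers live music; years in business 10 > 6; is a mobile business with no fixed premises → Trade Authorization required.
Rule 14: does not sell tobacco products; offers live music; years in business 10 ≥ 2 → Standard Permit not required.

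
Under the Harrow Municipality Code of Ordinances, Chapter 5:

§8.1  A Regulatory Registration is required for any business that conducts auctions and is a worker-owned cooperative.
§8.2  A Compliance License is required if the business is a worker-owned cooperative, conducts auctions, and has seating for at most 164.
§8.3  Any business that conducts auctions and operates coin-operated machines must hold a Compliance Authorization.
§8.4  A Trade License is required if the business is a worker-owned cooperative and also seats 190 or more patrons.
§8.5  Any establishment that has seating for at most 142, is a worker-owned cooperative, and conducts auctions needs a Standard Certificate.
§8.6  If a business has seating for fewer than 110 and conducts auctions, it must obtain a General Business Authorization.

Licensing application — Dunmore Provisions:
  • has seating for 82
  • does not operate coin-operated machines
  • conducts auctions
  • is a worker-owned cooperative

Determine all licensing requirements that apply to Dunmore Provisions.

Compliance License, General Business Authorization, Regulatory Registration, Standard Certificate

§8.1 conducts auctions; is a worker-owned cooperative → Regulatory Registration required.
§8.2 is a worker-owned cooperative; conducts auctions; seating 82 ≤ 164 → Compliance License required.
§8.3 conducts auctions; does not operate coin-operated machines → Compliance Authorization not required.
§8.4 is a worker-owned cooperative; seating 82 < 190 → Trade License not required.
§8.5 seating 82 ≤ 142; is a worker-owned cooperative; conducts auctions → Standard Certificate required.
§8.6 seating 82 < 110; conducts auctions → General Business Authorization required.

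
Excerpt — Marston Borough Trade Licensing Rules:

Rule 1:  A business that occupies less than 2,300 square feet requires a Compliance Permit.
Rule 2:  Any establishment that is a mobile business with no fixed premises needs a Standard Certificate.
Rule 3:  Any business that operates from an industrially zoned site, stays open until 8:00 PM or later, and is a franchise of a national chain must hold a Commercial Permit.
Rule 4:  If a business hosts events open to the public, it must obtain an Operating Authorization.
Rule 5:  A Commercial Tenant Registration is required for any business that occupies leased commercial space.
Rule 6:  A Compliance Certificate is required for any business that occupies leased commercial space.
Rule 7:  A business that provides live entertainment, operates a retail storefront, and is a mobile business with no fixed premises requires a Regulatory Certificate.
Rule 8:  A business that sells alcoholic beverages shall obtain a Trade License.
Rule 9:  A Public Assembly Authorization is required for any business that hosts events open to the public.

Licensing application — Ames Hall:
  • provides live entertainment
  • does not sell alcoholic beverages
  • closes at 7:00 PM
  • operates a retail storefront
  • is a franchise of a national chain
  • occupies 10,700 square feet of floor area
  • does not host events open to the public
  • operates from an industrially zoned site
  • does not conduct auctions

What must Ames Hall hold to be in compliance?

None

Rule 1: floor area 10,700 square feet ≥ 2,300 square feet → Compliance Permit not required.
Rule 2: operates from an industrially zoned site (not: is a mobile business with no fixed premises) → Standard Certificate not required.
Rule 3: operates from an industrially zoned site; closes 7:00 PM, at/before 8:00 PM; is a franchise of a national chain → Commercial Permit not required.
Rule 4: does not host events open to the public → Operating Authorization not required.
Rule 5: operates from an industrially zoned site (not: occupies leased commercial space) → Commercial Tenant Registration not required.
Rule 6: operates from an industrially zoned site (not: occupies leased commercial space) → Compliance Certificate not required.
Rule 7: provides live entertainment; operates a retail storefront; operates from an industrially zoned site (not: is a mobile business with no fixed premises) → Regulatory Certificate not required.
Rule 8: does not sell alcoholic beverages → Trade License not required.
Rule 9: does not host events open to the public → Public Assembly Authorization not required.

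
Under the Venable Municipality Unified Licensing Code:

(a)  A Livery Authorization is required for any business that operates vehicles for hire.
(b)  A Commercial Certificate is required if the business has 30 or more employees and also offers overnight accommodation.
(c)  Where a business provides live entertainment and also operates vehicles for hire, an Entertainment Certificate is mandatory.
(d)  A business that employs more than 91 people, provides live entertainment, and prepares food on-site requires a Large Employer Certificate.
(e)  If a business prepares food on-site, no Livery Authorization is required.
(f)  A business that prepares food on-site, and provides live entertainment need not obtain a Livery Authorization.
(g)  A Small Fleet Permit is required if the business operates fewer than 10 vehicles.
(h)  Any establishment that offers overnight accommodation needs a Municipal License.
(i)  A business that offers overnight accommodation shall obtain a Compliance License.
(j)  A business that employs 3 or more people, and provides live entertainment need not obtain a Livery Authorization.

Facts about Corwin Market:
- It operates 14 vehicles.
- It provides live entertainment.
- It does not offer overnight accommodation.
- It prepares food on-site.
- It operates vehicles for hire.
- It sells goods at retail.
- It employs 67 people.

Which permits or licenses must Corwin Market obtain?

(a) operates vehicles for hire → Livery Authorization required.
(b) employees 67 ≥ 30; does not offer overnight accommodation → Commercial Certificate not required.
(c) provides live entertainment; operates vehicles for hire → Entertainment Certificate required.
(d) employees 67 ≤ 91; provides live entertainment; prepares food on-site → Large Employer Certificate not required.
(e) prepares food on-site → exempt from Livery Authorization.
(f) prepares food on-site; provides live entertainment → exempt from Livery Authorization.
(g) vehicles 14 ≥ 10 → Small Fleet Permit not required.
(h) does not offer overnight accommodation → Municipal License not required.
(i) does not offer overnight accommodation → Compliance License not required.
(j) employees 67 ≥ 3; provides live entertainment → exempt from Livery Authorization.

Entertainment Certificate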